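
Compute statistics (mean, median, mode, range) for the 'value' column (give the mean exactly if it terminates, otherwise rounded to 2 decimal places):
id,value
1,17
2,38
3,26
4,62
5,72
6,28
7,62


Data: [17, 38, 26, 62, 72, 28, 62]
Count: 7
Sum: 305
Mean: 305/7 ≈ 43.57 (rounded to 2 decimal places)
Sorted: [17, 26, 28, 38, 62, 62, 72]
Median: 38.0
Mode: 62 (2 times)
Range: 72 - 17 = 55
Min: 17, Max: 72

mean≈43.57, median=38.0, mode=62, range=55


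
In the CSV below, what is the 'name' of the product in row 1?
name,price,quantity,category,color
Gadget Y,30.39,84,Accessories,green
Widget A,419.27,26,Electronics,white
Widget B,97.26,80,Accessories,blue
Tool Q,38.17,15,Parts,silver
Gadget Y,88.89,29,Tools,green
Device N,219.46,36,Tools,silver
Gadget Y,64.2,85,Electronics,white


Query: Row 1 ('Gadget Y'), column 'name'
Value: Gadget Y

Gadget Y


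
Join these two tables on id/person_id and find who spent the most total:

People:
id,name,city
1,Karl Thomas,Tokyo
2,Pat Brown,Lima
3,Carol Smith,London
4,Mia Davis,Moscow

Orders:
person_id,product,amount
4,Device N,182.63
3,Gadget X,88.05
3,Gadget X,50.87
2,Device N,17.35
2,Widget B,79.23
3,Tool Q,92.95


Join on: people.id = orders.person_id

Joined rows:
  Mia Davis (Moscow) bought Device N for $182.63
  Carol Smith (London) bought Gadget X for $88.05
  Carol Smith (London) bought Gadget X for $50.87
  Pat Brown (Lima) bought Device N for $17.35
  Pat Brown (Lima) bought Widget B for $79.23
  Carol Smith (London) bought Tool Q for $92.95

Total per person:
  Carol Smith: $231.87
  Mia Davis: $182.63
  Pat Brown: $96.58

Top spender: Carol Smith ($231.87)

Carol Smith ($231.87)


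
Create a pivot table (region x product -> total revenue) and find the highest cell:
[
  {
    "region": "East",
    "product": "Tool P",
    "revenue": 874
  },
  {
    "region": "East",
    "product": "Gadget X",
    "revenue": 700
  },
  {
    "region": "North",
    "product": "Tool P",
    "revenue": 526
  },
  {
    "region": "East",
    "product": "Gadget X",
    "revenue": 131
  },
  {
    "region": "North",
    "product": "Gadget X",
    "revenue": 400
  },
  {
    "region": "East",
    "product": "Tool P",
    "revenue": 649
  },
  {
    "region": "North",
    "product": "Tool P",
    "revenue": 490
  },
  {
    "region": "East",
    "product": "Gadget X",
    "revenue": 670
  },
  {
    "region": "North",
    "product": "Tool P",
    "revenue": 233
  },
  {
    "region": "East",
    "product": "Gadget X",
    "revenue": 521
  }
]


Pivot: region (rows) x product (columns) -> total revenue

     Gadget X      Tool P      
East          2022          1523  
North          400          1249  

Highest: East / Gadget X = $2022

East / Gadget X = $2022


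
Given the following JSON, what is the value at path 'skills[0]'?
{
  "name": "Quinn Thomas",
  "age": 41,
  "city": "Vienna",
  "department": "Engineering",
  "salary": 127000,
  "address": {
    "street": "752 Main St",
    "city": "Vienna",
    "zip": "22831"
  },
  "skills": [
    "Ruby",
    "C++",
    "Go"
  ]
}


Query: skills[0]
Path: skills -> first element
Value: Ruby

Ruby


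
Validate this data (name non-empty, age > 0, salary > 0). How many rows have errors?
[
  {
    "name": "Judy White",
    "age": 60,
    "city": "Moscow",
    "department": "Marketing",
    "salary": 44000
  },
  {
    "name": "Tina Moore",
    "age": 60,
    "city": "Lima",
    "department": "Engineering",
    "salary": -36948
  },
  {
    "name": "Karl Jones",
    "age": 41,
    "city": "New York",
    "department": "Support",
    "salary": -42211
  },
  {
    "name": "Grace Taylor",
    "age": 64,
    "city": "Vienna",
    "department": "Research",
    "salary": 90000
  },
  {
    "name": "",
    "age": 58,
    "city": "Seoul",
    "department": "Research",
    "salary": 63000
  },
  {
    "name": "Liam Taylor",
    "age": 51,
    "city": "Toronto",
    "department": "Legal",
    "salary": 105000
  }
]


Validating 6 records:
Rules: name non-empty, age > 0, salary > 0

  Row 1 (Judy White): OK
  Row 2 (Tina Moore): negative salary: -36948
  Row 3 (Karl Jones): negative salary: -42211
  Row 4 (Grace Taylor): OK
  Row 5 (???): empty name
  Row 6 (Liam Taylor): OK

Total errors: 3

3 errors


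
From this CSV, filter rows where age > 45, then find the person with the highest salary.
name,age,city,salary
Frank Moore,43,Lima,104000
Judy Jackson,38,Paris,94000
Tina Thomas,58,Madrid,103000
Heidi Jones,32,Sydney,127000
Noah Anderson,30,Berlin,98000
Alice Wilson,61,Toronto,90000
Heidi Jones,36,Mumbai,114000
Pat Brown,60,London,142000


Filter: age > 45
Sort by: salary (descending)

Filtered records (3):
  Pat Brown, age 60, salary $142000
  Tina Thomas, age 58, salary $103000
  Alice Wilson, age 61, salary $90000

Highest salary: Pat Brown ($142000)

Pat Brown


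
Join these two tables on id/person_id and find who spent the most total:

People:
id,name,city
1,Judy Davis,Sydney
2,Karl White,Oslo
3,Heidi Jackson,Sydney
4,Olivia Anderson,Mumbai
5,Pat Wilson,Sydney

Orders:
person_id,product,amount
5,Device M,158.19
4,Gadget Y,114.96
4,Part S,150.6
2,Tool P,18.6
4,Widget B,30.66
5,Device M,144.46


Join on: people.id = orders.person_id

Joined rows:
  Pat Wilson (Sydney) bought Device M for $158.19
  Olivia Anderson (Mumbai) bought Gadget Y for $114.96
  Olivia Anderson (Mumbai) bought Part S for $150.6
  Karl White (Oslo) bought Tool P for $18.6
  Olivia Anderson (Mumbai) bought Widget B for $30.66
  Pat Wilson (Sydney) bought Device M for $144.46

Total per person:
  Pat Wilson: $302.65
  Olivia Anderson: $296.22
  Karl White: $18.60

Top spender: Pat Wilson ($302.65)

Pat Wilson ($302.65)


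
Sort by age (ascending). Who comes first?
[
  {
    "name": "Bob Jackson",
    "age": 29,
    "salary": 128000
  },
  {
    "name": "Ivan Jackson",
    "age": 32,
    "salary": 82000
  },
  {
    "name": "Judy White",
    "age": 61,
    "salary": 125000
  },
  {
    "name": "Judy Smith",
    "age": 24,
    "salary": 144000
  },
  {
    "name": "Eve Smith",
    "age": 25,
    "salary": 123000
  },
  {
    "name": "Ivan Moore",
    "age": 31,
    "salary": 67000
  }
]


Sort by: age (ascending)

Sorted order:
  1. Judy Smith (age = 24)
  2. Eve Smith (age = 25)
  3. Bob Jackson (age = 29)
  4. Ivan Moore (age = 31)
  5. Ivan Jackson (age = 32)
  6. Judy White (age = 61)

First: Judy Smith

Judy Smith


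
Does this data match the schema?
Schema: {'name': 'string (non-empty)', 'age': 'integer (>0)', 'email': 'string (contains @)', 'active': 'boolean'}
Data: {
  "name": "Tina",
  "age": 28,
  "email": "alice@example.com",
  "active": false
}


Validating each field against schema:
  name: OK (non-empty string)
  age: OK (positive integer)
  email: OK (string with @)
  active: OK (boolean)

Result: VALID

VALID


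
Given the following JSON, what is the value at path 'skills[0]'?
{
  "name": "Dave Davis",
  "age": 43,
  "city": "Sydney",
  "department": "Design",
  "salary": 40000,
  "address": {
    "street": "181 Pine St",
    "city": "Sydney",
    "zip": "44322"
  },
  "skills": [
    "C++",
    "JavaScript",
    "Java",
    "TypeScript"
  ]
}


Query: skills[0]
Path: skills -> first element
Value: C++

C++


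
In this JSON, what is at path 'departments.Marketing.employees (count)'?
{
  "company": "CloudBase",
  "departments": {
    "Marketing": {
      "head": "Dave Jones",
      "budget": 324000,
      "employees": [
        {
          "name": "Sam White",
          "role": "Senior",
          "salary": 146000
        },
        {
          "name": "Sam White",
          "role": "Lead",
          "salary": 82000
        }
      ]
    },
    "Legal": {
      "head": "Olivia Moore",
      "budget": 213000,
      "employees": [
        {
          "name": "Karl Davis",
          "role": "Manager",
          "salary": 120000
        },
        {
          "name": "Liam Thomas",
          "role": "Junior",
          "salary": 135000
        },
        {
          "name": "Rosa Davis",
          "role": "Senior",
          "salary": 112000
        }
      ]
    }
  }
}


Path: departments.Marketing.employees (count)

Navigate:
  -> departments
  -> Marketing
  -> employees (array, length 2)

2


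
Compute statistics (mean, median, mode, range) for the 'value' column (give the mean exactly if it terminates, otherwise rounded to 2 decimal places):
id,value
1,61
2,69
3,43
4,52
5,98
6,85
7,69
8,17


Data: [61, 69, 43, 52, 98, 85, 69, 17]
Count: 8
Sum: 494
Mean: 494/8 = 61.75
Sorted: [17, 43, 52, 61, 69, 69, 85, 98]
Median: 65.0
Mode: 69 (2 times)
Range: 98 - 17 = 81
Min: 17, Max: 98

mean=61.75, median=65.0, mode=69, range=81


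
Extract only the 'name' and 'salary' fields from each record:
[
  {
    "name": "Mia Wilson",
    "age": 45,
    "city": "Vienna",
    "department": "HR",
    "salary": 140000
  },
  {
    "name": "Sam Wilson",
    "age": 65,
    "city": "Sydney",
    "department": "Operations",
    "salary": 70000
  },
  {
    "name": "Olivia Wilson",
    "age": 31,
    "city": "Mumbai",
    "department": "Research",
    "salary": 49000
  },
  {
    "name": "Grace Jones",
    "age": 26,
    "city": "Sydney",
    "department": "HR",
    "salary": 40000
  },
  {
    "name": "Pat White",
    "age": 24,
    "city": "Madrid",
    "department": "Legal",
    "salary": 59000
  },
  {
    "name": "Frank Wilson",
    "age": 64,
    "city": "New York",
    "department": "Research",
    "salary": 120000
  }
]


Original: 6 records with fields: name, age, city, department, salary
Keep: ['name', 'salary']
Drop: ['age', 'city', 'department']
Result: 6 records, 2 fields each

[
  {
    "name": "Mia Wilson",
    "salary": 140000
  },
  {
    "name": "Sam Wilson",
    "salary": 70000
  },
  {
    "name": "Olivia Wilson",
    "salary": 49000
  },
  {
    "name": "Grace Jones",
    "salary": 40000
  },
  {
    "name": "Pat White",
    "salary": 59000
  },
  {
    "name": "Frank Wilson",
    "salary": 120000
  }
]


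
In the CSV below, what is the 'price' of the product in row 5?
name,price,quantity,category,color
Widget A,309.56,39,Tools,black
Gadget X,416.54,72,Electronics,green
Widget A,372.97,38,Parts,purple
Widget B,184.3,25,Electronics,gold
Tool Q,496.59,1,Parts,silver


Query: Row 5 ('Tool Q'), column 'price'
Value: 496.59

496.59


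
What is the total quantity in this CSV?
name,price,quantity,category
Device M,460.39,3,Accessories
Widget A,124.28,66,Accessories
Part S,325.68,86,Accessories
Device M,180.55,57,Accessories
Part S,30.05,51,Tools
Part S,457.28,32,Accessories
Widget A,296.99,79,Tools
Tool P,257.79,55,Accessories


Computing total quantity:
Values: [3, 66, 86, 57, 51, 32, 79, 55]
Sum = 429

429


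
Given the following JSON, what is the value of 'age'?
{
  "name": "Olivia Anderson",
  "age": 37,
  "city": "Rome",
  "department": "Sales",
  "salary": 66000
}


Looking up field 'age'
Value: 37

37


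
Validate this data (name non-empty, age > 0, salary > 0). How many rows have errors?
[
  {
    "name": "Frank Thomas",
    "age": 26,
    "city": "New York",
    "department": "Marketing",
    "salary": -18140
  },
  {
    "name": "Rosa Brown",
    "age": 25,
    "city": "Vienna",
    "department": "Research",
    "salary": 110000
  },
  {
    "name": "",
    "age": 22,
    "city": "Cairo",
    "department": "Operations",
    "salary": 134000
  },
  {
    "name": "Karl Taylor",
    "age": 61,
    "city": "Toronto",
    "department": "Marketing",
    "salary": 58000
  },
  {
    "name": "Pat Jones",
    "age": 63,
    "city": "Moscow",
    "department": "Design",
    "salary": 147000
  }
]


Validating 5 records:
Rules: name non-empty, age > 0, salary > 0

  Row 1 (Frank Thomas): negative salary: -18140
  Row 2 (Rosa Brown): OK
  Row 3 (???): empty name
  Row 4 (Karl Taylor): OK
  Row 5 (Pat Jones): OK

Total errors: 2

2 errors


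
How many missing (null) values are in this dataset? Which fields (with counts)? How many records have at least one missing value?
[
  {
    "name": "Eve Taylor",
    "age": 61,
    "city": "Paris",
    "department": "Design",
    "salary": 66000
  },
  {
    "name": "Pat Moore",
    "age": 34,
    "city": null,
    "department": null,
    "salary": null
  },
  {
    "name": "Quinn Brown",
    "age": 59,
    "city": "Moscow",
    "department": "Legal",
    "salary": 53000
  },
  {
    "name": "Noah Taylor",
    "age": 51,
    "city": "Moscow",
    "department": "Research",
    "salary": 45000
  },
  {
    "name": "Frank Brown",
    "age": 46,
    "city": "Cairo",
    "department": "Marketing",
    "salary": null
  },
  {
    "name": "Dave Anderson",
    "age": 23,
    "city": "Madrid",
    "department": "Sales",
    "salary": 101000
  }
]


Checking for missing (null) values in 6 records:

  Eve Taylor: complete
  Pat Moore: city, department, salary
  Quinn Brown: complete
  Noah Taylor: complete
  Frank Brown: salary
  Dave Anderson: complete

Per field:
  name: 0 missing
  age: 0 missing
  city: 1 missing
  department: 1 missing
  salary: 2 missing

Total missing values: 4
Records with any missing: 2

4 missing values (city: 1, department: 1, salary: 2); 2 incomplete records


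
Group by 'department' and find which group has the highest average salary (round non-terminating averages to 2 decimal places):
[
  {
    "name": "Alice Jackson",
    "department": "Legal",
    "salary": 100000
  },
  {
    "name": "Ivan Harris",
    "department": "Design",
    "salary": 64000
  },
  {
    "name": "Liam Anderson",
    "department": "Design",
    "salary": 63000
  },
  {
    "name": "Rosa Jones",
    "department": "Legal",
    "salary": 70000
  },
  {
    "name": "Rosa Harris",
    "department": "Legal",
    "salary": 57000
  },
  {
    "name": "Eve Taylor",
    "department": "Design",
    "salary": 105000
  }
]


Group by: department

Groups:
  Design: 3 people, avg salary = 232000/3 ≈ $77333.33
  Legal: 3 people, avg salary = 227000/3 ≈ $75666.67

Highest average salary: Design (≈$77333.33)

Design (≈$77333.33)


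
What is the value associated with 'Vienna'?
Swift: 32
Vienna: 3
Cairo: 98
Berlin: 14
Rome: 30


Looking up key 'Vienna'
Value: 3

3


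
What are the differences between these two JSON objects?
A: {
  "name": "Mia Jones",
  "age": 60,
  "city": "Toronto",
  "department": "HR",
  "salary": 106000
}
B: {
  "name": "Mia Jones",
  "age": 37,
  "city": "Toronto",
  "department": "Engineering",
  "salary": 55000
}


Comparing each field (in key order):
  name: same
  age: DIFFERENT
  city: same
  department: DIFFERENT
  salary: DIFFERENT
Differences:
  age: 60 -> 37
  department: HR -> Engineering
  salary: 106000 -> 55000

3 field(s) changed

3 changes: age, department, salary


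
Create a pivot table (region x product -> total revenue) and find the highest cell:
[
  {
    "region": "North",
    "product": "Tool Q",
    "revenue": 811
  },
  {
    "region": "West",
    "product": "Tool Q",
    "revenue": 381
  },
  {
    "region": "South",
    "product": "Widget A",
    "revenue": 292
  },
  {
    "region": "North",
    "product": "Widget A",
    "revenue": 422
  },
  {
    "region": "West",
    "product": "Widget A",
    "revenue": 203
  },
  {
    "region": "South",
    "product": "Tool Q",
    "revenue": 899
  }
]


Pivot: region (rows) x product (columns) -> total revenue

     Tool Q        Widget A    
North          811           422  
South          899           292  
West           381           203  

Highest: South / Tool Q = $899

South / Tool Q = $899


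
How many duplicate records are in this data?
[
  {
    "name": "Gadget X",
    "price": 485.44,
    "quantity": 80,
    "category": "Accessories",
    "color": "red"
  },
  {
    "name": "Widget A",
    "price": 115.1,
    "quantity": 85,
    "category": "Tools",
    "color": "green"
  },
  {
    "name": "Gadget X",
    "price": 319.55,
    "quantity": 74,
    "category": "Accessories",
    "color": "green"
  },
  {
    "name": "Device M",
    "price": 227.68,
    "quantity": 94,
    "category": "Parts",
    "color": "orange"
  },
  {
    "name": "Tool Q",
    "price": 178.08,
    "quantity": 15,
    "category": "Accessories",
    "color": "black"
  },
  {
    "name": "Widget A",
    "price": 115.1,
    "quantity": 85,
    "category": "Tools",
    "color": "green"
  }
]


Checking 6 records for duplicates:

  Row 1: Gadget X ($485.44, qty 80)
  Row 2: Widget A ($115.1, qty 85)
  Row 3: Gadget X ($319.55, qty 74)
  Row 4: Device M ($227.68, qty 94)
  Row 5: Tool Q ($178.08, qty 15)
  Row 6: Widget A ($115.1, qty 85) <-- DUPLICATE

Duplicates found: 1
Unique records: 5

1 duplicates, 5 unique


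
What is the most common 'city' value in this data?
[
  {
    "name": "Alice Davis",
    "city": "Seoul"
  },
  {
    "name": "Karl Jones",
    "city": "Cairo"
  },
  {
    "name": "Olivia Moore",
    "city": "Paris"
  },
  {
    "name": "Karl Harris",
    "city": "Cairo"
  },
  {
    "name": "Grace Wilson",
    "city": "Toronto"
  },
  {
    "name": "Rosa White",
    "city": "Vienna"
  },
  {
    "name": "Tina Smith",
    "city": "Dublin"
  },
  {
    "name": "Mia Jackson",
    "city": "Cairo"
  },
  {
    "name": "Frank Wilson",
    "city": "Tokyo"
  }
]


Counting 'city' values across 9 records:

  Cairo: 3 ###
  Seoul: 1 #
  Paris: 1 #
  Toronto: 1 #
  Vienna: 1 #
  Dublin: 1 #
  Tokyo: 1 #

Most common: Cairo (3 times)

Cairo (3 times)


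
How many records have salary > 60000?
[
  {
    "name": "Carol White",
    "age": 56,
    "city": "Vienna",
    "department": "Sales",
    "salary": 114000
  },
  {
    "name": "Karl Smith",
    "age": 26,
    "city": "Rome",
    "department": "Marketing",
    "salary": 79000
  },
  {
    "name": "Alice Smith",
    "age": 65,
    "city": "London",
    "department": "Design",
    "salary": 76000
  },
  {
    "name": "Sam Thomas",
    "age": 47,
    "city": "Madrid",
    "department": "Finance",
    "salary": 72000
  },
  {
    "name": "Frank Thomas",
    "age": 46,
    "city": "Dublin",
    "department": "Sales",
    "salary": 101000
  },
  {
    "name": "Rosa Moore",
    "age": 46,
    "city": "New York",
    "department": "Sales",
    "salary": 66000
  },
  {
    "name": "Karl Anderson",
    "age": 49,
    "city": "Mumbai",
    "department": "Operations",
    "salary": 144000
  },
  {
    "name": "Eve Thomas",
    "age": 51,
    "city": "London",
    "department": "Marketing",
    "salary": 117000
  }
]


Data: 8 records
Condition: salary > 60000

Checking each record:
  Carol White: 114000 MATCH
  Karl Smith: 79000 MATCH
  Alice Smith: 76000 MATCH
  Sam Thomas: 72000 MATCH
  Frank Thomas: 101000 MATCH
  Rosa Moore: 66000 MATCH
  Karl Anderson: 144000 MATCH
  Eve Thomas: 117000 MATCH

Count: 8

8


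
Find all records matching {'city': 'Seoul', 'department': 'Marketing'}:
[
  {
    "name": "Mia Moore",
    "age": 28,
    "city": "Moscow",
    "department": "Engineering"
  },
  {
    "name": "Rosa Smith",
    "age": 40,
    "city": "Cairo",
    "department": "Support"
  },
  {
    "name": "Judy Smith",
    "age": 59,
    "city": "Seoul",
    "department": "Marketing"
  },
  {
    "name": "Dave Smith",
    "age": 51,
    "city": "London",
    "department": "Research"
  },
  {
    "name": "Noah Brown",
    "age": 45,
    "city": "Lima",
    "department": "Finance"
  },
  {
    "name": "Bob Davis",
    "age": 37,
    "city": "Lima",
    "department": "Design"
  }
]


Search criteria: {'city': 'Seoul', 'department': 'Marketing'}

Checking 6 records:
  Mia Moore: {city: Moscow, department: Engineering}
  Rosa Smith: {city: Cairo, department: Support}
  Judy Smith: {city: Seoul, department: Marketing} <-- MATCH
  Dave Smith: {city: London, department: Research}
  Noah Brown: {city: Lima, department: Finance}
  Bob Davis: {city: Lima, department: Design}

Matches: ["Judy Smith"]

["Judy Smith"]


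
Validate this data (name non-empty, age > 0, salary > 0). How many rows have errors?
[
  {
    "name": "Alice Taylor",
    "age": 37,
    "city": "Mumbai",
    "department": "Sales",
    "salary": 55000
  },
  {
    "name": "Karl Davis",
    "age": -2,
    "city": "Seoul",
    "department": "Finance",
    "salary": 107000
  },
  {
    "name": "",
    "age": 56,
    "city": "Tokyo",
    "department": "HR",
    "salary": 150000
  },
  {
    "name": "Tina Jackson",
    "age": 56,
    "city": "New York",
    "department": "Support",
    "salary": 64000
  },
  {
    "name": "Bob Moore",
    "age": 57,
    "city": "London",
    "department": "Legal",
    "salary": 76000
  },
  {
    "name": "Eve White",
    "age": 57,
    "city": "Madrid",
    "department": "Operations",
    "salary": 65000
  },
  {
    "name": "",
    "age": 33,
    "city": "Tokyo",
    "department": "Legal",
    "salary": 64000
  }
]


Validating 7 records:
Rules: name non-empty, age > 0, salary > 0

  Row 1 (Alice Taylor): OK
  Row 2 (Karl Davis): negative age: -2
  Row 3 (???): empty name
  Row 4 (Tina Jackson): OK
  Row 5 (Bob Moore): OK
  Row 6 (Eve White): OK
  Row 7 (???): empty name

Total errors: 3

3 errors


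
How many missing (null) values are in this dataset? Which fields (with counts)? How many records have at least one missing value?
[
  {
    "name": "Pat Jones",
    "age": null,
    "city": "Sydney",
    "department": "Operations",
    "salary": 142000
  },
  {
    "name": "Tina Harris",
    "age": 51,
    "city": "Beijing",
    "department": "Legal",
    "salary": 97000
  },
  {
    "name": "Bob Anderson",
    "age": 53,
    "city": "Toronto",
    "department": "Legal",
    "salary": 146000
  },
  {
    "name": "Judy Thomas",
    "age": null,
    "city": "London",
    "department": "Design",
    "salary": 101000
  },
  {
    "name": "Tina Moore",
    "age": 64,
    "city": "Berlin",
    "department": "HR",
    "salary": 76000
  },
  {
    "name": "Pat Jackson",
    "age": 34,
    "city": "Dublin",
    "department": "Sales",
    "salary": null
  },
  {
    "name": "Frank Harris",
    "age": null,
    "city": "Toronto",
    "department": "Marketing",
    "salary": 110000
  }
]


Checking for missing (null) values in 7 records:

  Pat Jones: age
  Tina Harris: complete
  Bob Anderson: complete
  Judy Thomas: age
  Tina Moore: complete
  Pat Jackson: salary
  Frank Harris: age

Per field:
  name: 0 missing
  age: 3 missing
  city: 0 missing
  department: 0 missing
  salary: 1 missing

Total missing values: 4
Records with any missing: 4

4 missing values (age: 3, salary: 1); 4 incomplete records


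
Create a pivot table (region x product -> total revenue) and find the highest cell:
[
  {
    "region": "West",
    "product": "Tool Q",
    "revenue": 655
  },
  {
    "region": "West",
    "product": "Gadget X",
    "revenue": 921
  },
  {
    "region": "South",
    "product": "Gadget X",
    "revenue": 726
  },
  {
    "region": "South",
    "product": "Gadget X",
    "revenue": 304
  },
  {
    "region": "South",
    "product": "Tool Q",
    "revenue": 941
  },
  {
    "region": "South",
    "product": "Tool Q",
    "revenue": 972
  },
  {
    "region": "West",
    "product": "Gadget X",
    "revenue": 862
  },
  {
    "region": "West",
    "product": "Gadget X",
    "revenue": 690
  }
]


Pivot: region (rows) x product (columns) -> total revenue

     Gadget X      Tool Q      
South         1030          1913  
West          2473           655  

Highest: West / Gadget X = $2473

West / Gadget X = $2473


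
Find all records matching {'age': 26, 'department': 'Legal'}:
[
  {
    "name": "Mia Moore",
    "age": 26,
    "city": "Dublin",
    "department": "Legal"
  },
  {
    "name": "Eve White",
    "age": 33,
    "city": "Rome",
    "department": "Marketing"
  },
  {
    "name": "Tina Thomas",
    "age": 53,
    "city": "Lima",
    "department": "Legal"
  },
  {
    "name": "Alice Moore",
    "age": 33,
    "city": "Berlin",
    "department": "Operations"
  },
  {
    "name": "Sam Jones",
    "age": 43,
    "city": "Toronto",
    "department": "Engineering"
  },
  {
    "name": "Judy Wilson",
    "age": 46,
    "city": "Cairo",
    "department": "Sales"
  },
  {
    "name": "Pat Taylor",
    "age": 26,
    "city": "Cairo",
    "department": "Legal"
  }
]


Search criteria: {'age': 26, 'department': 'Legal'}

Checking 7 records:
  Mia Moore: {age: 26, department: Legal} <-- MATCH
  Eve White: {age: 33, department: Marketing}
  Tina Thomas: {age: 53, department: Legal}
  Alice Moore: {age: 33, department: Operations}
  Sam Jones: {age: 43, department: Engineering}
  Judy Wilson: {age: 46, department: Sales}
  Pat Taylor: {age: 26, department: Legal} <-- MATCH

Matches: ["Mia Moore", "Pat Taylor"]

["Mia Moore", "Pat Taylor"]


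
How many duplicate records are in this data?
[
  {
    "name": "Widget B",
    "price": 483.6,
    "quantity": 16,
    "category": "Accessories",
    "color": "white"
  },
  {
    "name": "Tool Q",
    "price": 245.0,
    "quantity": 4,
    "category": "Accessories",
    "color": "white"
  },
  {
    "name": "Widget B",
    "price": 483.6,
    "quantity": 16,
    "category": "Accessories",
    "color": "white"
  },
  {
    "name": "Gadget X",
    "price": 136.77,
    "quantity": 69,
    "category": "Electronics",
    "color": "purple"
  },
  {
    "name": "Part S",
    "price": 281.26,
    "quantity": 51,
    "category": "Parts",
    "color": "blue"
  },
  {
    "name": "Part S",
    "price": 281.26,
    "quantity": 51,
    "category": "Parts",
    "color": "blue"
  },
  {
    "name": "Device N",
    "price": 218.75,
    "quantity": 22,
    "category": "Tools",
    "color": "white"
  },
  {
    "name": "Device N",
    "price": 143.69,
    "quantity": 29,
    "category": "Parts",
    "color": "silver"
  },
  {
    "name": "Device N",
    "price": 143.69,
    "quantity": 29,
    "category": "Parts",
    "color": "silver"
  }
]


Checking 9 records for duplicates:

  Row 1: Widget B ($483.6, qty 16)
  Row 2: Tool Q ($245.0, qty 4)
  Row 3: Widget B ($483.6, qty 16) <-- DUPLICATE
  Row 4: Gadget X ($136.77, qty 69)
  Row 5: Part S ($281.26, qty 51)
  Row 6: Part S ($281.26, qty 51) <-- DUPLICATE
  Row 7: Device N ($218.75, qty 22)
  Row 8: Device N ($143.69, qty 29)
  Row 9: Device N ($143.69, qty 29) <-- DUPLICATE

Duplicates found: 3
Unique records: 6

3 duplicates, 6 unique


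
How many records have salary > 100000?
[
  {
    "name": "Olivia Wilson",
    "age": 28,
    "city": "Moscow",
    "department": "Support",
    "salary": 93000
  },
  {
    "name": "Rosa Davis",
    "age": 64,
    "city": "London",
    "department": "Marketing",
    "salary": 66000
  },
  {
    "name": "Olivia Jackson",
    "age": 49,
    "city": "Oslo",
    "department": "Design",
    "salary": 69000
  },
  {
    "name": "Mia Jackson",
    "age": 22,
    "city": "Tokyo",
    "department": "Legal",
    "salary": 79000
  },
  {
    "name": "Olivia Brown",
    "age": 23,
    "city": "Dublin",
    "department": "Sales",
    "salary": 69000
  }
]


Data: 5 records
Condition: salary > 100000

Checking each record:
  Olivia Wilson: 93000
  Rosa Davis: 66000
  Olivia Jackson: 69000
  Mia Jackson: 79000
  Olivia Brown: 69000

Count: 0

0


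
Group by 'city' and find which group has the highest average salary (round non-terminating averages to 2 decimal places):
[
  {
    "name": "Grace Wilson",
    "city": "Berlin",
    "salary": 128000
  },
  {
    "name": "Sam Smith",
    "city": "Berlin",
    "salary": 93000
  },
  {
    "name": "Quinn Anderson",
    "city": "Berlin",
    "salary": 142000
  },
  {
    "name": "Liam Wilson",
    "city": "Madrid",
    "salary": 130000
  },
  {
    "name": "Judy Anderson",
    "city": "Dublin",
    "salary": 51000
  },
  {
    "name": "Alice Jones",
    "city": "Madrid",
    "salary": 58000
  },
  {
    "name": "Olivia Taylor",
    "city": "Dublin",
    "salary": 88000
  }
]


Group by: city

Groups:
  Berlin: 3 people, avg salary = 363000/3 = $121000
  Dublin: 2 people, avg salary = 139000/2 = $69500
  Madrid: 2 people, avg salary = 188000/2 = $94000

Highest average salary: Berlin ($121000)

Berlin ($121000)


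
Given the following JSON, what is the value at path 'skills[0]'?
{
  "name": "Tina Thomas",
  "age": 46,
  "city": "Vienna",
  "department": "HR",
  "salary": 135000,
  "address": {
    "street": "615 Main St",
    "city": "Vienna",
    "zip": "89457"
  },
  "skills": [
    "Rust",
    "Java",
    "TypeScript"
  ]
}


Query: skills[0]
Path: skills -> first element
Value: Rust

Rust


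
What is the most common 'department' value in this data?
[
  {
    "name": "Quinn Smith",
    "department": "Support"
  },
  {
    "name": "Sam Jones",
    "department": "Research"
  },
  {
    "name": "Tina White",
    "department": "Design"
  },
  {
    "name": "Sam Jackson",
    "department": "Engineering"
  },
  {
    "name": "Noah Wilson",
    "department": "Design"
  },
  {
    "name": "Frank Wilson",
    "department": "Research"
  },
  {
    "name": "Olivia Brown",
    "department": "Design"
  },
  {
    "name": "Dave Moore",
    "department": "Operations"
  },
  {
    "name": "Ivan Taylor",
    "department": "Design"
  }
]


Counting 'department' values across 9 records:

  Design: 4 ####
  Research: 2 ##
  Support: 1 #
  Engineering: 1 #
  Operations: 1 #

Most common: Design (4 times)

Design (4 times)


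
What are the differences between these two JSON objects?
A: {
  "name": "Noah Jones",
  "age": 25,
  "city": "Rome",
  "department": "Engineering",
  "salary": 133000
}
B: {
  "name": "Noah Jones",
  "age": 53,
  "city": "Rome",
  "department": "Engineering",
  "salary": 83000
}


Comparing each field (in key order):
  name: same
  age: DIFFERENT
  city: same
  department: same
  salary: DIFFERENT
Differences:
  age: 25 -> 53
  salary: 133000 -> 83000

2 field(s) changed

2 changes: age, salary


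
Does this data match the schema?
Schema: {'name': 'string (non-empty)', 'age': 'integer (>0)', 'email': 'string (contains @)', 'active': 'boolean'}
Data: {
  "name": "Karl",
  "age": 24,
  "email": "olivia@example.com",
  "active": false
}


Validating each field against schema:
  name: OK (non-empty string)
  age: OK (positive integer)
  email: OK (string with @)
  active: OK (boolean)

Result: VALID

VALID


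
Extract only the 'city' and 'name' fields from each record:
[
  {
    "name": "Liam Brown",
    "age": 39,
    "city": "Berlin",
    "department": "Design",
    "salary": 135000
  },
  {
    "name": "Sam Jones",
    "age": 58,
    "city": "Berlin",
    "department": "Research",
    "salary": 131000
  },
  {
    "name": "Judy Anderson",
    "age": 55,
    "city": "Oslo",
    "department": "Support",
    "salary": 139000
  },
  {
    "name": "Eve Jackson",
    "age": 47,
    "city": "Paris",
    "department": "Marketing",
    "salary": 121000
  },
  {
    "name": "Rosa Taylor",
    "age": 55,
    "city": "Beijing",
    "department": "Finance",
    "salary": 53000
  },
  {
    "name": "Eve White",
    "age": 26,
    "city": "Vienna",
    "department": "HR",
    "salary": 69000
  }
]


Original: 6 records with fields: name, age, city, department, salary
Keep: ['city', 'name']
Drop: ['age', 'department', 'salary']
Result: 6 records, 2 fields each

[
  {
    "city": "Berlin",
    "name": "Liam Brown"
  },
  {
    "city": "Berlin",
    "name": "Sam Jones"
  },
  {
    "city": "Oslo",
    "name": "Judy Anderson"
  },
  {
    "city": "Paris",
    "name": "Eve Jackson"
  },
  {
    "city": "Beijing",
    "name": "Rosa Taylor"
  },
  {
    "city": "Vienna",
    "name": "Eve White"
  }
]


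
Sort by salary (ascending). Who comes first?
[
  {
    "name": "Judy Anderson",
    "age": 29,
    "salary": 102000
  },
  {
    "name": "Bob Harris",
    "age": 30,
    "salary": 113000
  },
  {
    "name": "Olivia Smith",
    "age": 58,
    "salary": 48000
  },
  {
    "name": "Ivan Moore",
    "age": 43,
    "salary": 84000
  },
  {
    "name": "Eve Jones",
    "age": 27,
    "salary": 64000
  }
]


Sort by: salary (ascending)

Sorted order:
  1. Olivia Smith (salary = 48000)
  2. Eve Jones (salary = 64000)
  3. Ivan Moore (salary = 84000)
  4. Judy Anderson (salary = 102000)
  5. Bob Harris (salary = 113000)

First: Olivia Smith

Olivia Smith


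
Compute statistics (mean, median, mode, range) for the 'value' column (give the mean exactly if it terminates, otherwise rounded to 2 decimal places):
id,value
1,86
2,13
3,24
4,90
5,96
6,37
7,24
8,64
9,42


Data: [86, 13, 24, 90, 96, 37, 24, 64, 42]
Count: 9
Sum: 476
Mean: 476/9 ≈ 52.89 (rounded to 2 decimal places)
Sorted: [13, 24, 24, 37, 42, 64, 86, 90, 96]
Median: 42.0
Mode: 24 (2 times)
Range: 96 - 13 = 83
Min: 13, Max: 96

mean≈52.89, median=42.0, mode=24, range=83


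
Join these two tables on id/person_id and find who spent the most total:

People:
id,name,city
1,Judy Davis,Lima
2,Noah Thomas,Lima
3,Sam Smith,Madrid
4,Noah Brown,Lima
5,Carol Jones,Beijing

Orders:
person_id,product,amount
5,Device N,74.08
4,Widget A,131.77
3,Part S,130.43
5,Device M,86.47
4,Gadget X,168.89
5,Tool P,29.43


Join on: people.id = orders.person_id

Joined rows:
  Carol Jones (Beijing) bought Device N for $74.08
  Noah Brown (Lima) bought Widget A for $131.77
  Sam Smith (Madrid) bought Part S for $130.43
  Carol Jones (Beijing) bought Device M for $86.47
  Noah Brown (Lima) bought Gadget X for $168.89
  Carol Jones (Beijing) bought Tool P for $29.43

Total per person:
  Noah Brown: $300.66
  Carol Jones: $189.98
  Sam Smith: $130.43

Top spender: Noah Brown ($300.66)

Noah Brown ($300.66)


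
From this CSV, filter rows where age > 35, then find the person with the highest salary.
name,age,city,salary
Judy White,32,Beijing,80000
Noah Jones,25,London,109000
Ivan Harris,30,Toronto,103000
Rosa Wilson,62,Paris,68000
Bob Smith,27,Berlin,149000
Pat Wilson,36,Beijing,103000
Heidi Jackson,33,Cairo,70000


Filter: age > 35
Sort by: salary (descending)

Filtered records (2):
  Pat Wilson, age 36, salary $103000
  Rosa Wilson, age 62, salary $68000

Highest salary: Pat Wilson ($103000)

Pat Wilson


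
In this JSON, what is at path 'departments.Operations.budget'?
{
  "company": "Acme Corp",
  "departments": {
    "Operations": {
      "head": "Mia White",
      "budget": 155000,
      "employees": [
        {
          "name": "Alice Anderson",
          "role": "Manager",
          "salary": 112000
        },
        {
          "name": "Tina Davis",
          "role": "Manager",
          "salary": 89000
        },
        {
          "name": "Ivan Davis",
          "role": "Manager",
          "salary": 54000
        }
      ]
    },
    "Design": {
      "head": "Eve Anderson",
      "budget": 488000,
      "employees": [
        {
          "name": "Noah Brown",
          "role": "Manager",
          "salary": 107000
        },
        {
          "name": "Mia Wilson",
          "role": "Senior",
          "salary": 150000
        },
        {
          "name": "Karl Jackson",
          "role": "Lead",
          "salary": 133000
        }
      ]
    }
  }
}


Path: departments.Operations.budget

Navigate:
  -> departments
  -> Operations
  -> budget = 155000

155000


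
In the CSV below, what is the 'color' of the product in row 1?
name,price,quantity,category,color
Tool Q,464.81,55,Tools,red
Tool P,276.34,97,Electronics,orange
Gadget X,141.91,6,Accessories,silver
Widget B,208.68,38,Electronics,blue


Query: Row 1 ('Tool Q'), column 'color'
Value: red

red


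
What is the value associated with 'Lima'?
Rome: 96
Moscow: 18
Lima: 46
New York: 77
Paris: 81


Looking up key 'Lima'
Value: 46

46


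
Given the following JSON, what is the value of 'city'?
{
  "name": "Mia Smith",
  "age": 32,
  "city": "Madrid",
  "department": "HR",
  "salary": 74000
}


Looking up field 'city'
Value: Madrid

Madrid


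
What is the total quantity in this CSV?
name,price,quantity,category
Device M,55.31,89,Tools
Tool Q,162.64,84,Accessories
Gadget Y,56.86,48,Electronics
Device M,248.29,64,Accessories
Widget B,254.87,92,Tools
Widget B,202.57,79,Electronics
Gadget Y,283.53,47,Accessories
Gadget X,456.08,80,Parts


Computing total quantity:
Values: [89, 84, 48, 64, 92, 79, 47, 80]
Sum = 583

583


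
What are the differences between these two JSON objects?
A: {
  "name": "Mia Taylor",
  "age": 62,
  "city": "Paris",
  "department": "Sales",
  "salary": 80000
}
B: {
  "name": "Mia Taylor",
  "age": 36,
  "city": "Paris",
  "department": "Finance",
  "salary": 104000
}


Comparing each field (in key order):
  name: same
  age: DIFFERENT
  city: same
  department: DIFFERENT
  salary: DIFFERENT
Differences:
  age: 62 -> 36
  department: Sales -> Finance
  salary: 80000 -> 104000

3 field(s) changed

3 changes: age, department, salary


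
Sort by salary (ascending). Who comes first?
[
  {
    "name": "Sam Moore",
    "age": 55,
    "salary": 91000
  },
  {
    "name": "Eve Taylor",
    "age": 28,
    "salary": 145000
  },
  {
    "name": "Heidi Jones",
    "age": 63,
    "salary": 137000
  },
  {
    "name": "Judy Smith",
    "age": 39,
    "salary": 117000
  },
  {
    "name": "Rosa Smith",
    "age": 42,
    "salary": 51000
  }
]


Sort by: salary (ascending)

Sorted order:
  1. Rosa Smith (salary = 51000)
  2. Sam Moore (salary = 91000)
  3. Judy Smith (salary = 117000)
  4. Heidi Jones (salary = 137000)
  5. Eve Taylor (salary = 145000)

First: Rosa Smith

Rosa Smith


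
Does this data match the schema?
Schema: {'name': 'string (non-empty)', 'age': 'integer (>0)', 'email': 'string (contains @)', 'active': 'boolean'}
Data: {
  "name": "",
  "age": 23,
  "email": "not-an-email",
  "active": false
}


Validating each field against schema:
  name: FAIL ("" is an empty string)
  age: OK (positive integer)
  email: FAIL ("not-an-email" does not contain @)
  active: OK (boolean)

Result: INVALID (2 errors: name, email)

INVALID (2 errors: name, email)


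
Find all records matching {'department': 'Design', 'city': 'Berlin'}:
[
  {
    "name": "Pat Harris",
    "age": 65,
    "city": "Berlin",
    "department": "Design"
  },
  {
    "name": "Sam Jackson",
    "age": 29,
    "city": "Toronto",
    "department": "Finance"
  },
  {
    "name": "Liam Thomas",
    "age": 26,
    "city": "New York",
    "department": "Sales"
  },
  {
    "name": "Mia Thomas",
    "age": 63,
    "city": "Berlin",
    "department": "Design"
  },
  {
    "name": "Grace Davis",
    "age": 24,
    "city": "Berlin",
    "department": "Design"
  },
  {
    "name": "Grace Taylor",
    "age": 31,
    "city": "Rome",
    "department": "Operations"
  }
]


Search criteria: {'department': 'Design', 'city': 'Berlin'}

Checking 6 records:
  Pat Harris: {department: Design, city: Berlin} <-- MATCH
  Sam Jackson: {department: Finance, city: Toronto}
  Liam Thomas: {department: Sales, city: New York}
  Mia Thomas: {department: Design, city: Berlin} <-- MATCH
  Grace Davis: {department: Design, city: Berlin} <-- MATCH
  Grace Taylor: {department: Operations, city: Rome}

Matches: ["Pat Harris", "Mia Thomas", "Grace Davis"]

["Pat Harris", "Mia Thomas", "Grace Davis"]


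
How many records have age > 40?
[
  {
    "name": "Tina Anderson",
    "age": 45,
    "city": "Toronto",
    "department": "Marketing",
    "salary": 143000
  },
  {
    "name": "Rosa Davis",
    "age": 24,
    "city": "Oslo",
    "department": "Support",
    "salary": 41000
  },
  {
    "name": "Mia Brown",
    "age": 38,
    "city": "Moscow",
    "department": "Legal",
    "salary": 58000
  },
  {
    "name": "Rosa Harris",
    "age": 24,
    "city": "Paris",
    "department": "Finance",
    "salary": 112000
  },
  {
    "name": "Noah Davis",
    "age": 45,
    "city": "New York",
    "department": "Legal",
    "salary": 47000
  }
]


Data: 5 records
Condition: age > 40

Checking each record:
  Tina Anderson: 45 MATCH
  Rosa Davis: 24
  Mia Brown: 38
  Rosa Harris: 24
  Noah Davis: 45 MATCH

Count: 2

2


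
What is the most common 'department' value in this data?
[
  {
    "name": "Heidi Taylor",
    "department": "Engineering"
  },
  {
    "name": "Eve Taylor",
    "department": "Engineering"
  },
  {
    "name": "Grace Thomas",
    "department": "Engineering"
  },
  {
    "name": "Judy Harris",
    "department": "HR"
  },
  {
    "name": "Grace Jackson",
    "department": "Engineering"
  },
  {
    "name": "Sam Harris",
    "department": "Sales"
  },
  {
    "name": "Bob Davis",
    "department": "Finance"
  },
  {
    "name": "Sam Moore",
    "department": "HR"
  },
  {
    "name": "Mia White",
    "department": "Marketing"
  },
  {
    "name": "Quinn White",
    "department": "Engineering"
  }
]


Counting 'department' values across 10 records:

  Engineering: 5 #####
  HR: 2 ##
  Sales: 1 #
  Finance: 1 #
  Marketing: 1 #

Most common: Engineering (5 times)

Engineering (5 times)
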